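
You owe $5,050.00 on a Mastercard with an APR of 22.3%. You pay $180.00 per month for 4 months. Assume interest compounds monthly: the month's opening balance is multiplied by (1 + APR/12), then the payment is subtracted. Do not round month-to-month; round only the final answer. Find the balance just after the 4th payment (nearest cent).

$4,695.66

Monthly rate r = 22.3%/12 = 1.85833% = 0.0185833.
Each month: B ← B·(1+r) − $180.00.
Month 1: interest $93.85; balance after payment $4,963.85.
Month 2: interest $92.24; balance after payment $4,876.09.
Month 3: interest $90.61; balance after payment $4,786.70.
Month 4: interest $88.95; balance after payment $4,695.66.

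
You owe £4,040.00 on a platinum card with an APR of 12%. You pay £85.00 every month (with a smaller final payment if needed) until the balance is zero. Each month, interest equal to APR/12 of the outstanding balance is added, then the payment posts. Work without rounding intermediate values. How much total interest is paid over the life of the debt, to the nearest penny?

Monthly rate r = 12%/12 = 1% = 0.01.
Payoff takes n = ⌈−ln(1 − rB₀/P)/ln(1+r)⌉ = ⌈64.814⌉ = 65 payments; the last is £69.23.
Total paid = 64·£85.00 + £69.23 = £5,509.23.
Total interest = total paid − principal = £5,509.23 − £4,040.00 = £1,469.23.

£1,469.23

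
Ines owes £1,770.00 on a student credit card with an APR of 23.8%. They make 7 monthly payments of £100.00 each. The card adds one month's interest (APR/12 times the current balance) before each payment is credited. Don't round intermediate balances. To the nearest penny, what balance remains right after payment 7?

£1,287.79

Monthly rate r = 23.8%/12 = 1.98333% = 0.0198333.
Each month: B ← B·(1+r) − £100.00.
Month 1: interest £35.11; balance after payment £1,705.11.
Month 2: interest £33.82; balance after payment £1,638.92.
Month 3: interest £32.51; balance after payment £1,571.43.
Month 4: interest £31.17; balance after payment £1,502.59.
Month 5: interest £29.80; balance after payment £1,432.40.
Month 6: interest £28.41; balance after payment £1,360.81.
Month 7: interest £26.99; balance after payment £1,287.79.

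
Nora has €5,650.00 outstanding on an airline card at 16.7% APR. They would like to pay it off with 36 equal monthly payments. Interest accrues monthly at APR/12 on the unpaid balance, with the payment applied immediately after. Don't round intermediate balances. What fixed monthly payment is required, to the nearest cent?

Monthly rate r = 16.7%/12 = 1.39167% = 0.0139167.
Level-payment amortization: P = B₀·r / (1 − (1+r)^(−n)) = 5650.00·0.0139167 / (1 − 1.01392^(−36)).
Denominator 1 − (1+r)^(−36) = 0.391979016.
P = 78.6292 / 0.391979016 ≈ 200.60.

€200.60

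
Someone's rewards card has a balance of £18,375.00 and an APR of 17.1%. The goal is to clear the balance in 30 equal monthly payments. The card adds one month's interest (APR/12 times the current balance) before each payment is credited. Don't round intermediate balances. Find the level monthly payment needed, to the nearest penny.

£757.01

Monthly rate r = 17.1%/12 = 1.425% = 0.01425.
Level-payment amortization: P = B₀·r / (1 − (1+r)^(−n)) = 18375.00·0.01425 / (1 − 1.01425^(−30)).
Denominator 1 − (1+r)^(−30) = 0.345891928.
P = 261.844 / 0.345891928 ≈ 757.01.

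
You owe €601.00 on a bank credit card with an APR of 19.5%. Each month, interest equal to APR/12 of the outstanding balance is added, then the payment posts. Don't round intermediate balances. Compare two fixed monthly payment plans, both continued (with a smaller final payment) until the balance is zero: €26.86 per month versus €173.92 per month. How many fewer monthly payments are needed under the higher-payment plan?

25 fewer payments

Monthly rate r = 19.5%/12 = 1.625% = 0.01625.
At €26.86/mo: n = ⌈−ln(1 − rB₀/P)/ln(1+r)⌉ = 29 payments (last €0.98); total interest = total paid − €601.00 = €152.06.
At €173.92/mo: 4 payments (last €102.13); total interest €22.89.
Payments saved = 29 − 4 = 25.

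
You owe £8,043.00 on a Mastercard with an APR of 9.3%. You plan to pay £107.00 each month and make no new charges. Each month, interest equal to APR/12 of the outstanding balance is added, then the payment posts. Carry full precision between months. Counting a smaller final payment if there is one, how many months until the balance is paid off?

114 payments

Monthly rate r = 9.3%/12 = 0.775% = 0.00775.
Recurrence: B ← B·(1+r) − £107.00.
Month 1: interest £62.33; balance after payment £7,998.33.
Month 2: interest £61.99; balance after payment £7,953.32.
Closed form: n = −ln(1 − rB₀/P)/ln(1+r) = −ln(0.41745)/ln(1.00775) ≈ 113.159, so the balance reaches zero during payment 114.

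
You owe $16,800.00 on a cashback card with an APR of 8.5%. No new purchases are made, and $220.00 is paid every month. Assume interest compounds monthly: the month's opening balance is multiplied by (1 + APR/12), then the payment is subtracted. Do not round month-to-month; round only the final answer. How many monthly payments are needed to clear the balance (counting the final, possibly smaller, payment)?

Monthly rate r = 8.5%/12 = 0.708333% = 0.00708333.
Recurrence: B ← B·(1+r) − $220.00.
Month 1: interest $119.00; balance after payment $16,699.00.
Month 2: interest $118.28; balance after payment $16,597.28.
Closed form: n = −ln(1 − rB₀/P)/ln(1+r) = −ln(0.45909)/ln(1.00708) ≈ 110.296, so the balance reaches zero during payment 111.

111 months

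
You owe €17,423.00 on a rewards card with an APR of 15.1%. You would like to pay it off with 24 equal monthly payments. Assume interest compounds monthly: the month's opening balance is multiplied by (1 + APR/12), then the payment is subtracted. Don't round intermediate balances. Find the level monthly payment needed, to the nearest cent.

€845.61

Monthly rate r = 15.1%/12 = 1.25833% = 0.0125833.
Level-payment amortization: P = B₀·r / (1 − (1+r)^(−n)) = 17423.00·0.0125833 / (1 − 1.01258^(−24)).
Denominator 1 − (1+r)^(−24) = 0.259267492.
P = 219.239 / 0.259267492 ≈ 845.61.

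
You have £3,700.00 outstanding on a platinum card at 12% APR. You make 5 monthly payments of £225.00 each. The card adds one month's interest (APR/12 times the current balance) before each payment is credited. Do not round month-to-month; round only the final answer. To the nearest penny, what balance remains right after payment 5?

£2,741.01

Monthly rate r = 12%/12 = 1% = 0.01.
Each month: B ← B·(1+r) − £225.00.
Month 1: interest £37.00; balance after payment £3,512.00.
Month 2: interest £35.12; balance after payment £3,322.12.
Month 3: interest £33.22; balance after payment £3,130.34.
Month 4: interest £31.30; balance after payment £2,936.64.
Month 5: interest £29.37; balance after payment £2,741.01.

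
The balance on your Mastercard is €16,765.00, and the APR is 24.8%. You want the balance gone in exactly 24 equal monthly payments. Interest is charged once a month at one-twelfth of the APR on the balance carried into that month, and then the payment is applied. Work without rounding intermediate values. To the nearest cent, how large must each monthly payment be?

Monthly rate r = 24.8%/12 = 2.06667% = 0.0206667.
Level-payment amortization: P = B₀·r / (1 − (1+r)^(−n)) = 16765.00·0.0206667 / (1 − 1.02067^(−24)).
Denominator 1 − (1+r)^(−24) = 0.387951778.
P = 346.477 / 0.387951778 ≈ 893.09.

€893.09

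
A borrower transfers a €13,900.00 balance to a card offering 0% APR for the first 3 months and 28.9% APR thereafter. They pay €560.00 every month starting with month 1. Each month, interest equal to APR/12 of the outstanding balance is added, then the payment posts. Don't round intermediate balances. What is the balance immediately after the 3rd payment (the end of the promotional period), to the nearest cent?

Promo months 1–3 at r₀ = 0%/12 = 0; months 4+ at r₁ = 28.9%/12 = 0.0240833.
After month 3 (no interest yet): B = €13,900.00 − 3·€560.00 = €12,220.00.

€12,220.00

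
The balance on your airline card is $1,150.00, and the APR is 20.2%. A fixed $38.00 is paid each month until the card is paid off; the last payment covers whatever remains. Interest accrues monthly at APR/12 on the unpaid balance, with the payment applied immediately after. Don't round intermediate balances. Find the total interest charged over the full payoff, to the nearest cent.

$471.27

Monthly rate r = 20.2%/12 = 1.68333% = 0.0168333.
Payoff takes n = ⌈−ln(1 − rB₀/P)/ln(1+r)⌉ = ⌈42.663⌉ = 43 payments; the last is $25.27.
Total paid = 42·$38.00 + $25.27 = $1,621.27.
Total interest = total paid − principal = $1,621.27 − $1,150.00 = $471.27.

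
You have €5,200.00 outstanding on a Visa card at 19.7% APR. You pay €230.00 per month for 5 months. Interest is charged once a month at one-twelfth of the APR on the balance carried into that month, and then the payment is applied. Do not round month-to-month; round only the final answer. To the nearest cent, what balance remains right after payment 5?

Monthly rate r = 19.7%/12 = 1.64167% = 0.0164167.
Each month: B ← B·(1+r) − €230.00.
Month 1: interest €85.37; balance after payment €5,055.37.
Month 2: interest €82.99; balance after payment €4,908.36.
Month 3: interest €80.58; balance after payment €4,758.94.
Month 4: interest €78.13; balance after payment €4,607.06.
Month 5: interest €75.63; balance after payment €4,452.70.

€4,452.70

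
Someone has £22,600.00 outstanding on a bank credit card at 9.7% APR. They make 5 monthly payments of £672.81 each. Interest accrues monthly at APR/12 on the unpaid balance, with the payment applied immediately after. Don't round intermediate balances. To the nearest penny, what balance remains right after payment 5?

Monthly rate r = 9.7%/12 = 0.808333% = 0.00808333.
Each month: B ← B·(1+r) − £672.81.
Month 1: interest £182.68; balance after payment £22,109.87.
Month 2: interest £178.72; balance after payment £21,615.78.
Month 3: interest £174.73; balance after payment £21,117.70.
Month 4: interest £170.70; balance after payment £20,615.59.
Month 5: interest £166.64; balance after payment £20,109.43.

£20,109.43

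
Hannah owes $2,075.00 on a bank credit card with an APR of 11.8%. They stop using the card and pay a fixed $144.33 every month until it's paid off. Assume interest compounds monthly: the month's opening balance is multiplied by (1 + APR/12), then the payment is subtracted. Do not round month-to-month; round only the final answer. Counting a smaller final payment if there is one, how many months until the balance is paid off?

Monthly rate r = 11.8%/12 = 0.983333% = 0.00983333.
Recurrence: B ← B·(1+r) − $144.33.
Month 1: interest $20.40; balance after payment $1,951.07.
Month 2: interest $19.19; balance after payment $1,825.93.
Closed form: n = −ln(1 − rB₀/P)/ln(1+r) = −ln(0.85863)/ln(1.00983) ≈ 15.576, so the balance reaches zero during payment 16.

16 months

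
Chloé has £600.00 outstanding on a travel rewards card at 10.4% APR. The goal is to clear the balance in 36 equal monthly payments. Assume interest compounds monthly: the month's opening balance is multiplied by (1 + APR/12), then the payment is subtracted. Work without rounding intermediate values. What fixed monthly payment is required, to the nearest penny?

Monthly rate r = 10.4%/12 = 0.866667% = 0.00866667.
Level-payment amortization: P = B₀·r / (1 − (1+r)^(−n)) = 600.00·0.00866667 / (1 − 1.00867^(−36)).
Denominator 1 − (1+r)^(−36) = 0.267033852.
P = 5.2 / 0.267033852 ≈ 19.47.

£19.47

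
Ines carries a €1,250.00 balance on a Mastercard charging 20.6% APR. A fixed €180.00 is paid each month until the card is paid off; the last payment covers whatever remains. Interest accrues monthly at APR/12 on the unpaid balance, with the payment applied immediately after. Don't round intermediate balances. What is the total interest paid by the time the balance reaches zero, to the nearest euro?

Monthly rate r = 20.6%/12 = 1.71667% = 0.0171667.
Payoff takes n = ⌈−ln(1 − rB₀/P)/ln(1+r)⌉ = ⌈7.458⌉ = 8 payments; the last is €82.79.
Total paid = 7·€180.00 + €82.79 = €1,342.79.
Total interest = total paid − principal = €1,342.79 − €1,250.00 = €92.79.

€93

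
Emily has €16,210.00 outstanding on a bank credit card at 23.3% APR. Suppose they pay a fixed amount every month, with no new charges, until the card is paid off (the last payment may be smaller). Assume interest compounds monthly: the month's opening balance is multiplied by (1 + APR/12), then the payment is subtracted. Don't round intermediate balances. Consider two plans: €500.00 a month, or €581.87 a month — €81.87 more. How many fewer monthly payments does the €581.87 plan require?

11 fewer payments

Monthly rate r = 23.3%/12 = 1.94167% = 0.0194167.
At €500.00/mo: n = ⌈−ln(1 − rB₀/P)/ln(1+r)⌉ = 52 payments (last €316.02); total interest = total paid − €16,210.00 = €9,606.02.
At €581.87/mo: 41 payments (last €282.93); total interest €7,347.73.
Payments saved = 52 − 41 = 11.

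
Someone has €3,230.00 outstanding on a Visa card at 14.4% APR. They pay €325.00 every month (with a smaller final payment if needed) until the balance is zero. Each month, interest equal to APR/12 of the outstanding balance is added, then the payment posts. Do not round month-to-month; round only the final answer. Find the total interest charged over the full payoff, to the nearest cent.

Monthly rate r = 14.4%/12 = 1.2% = 0.012.
Payoff takes n = ⌈−ln(1 − rB₀/P)/ln(1+r)⌉ = ⌈10.646⌉ = 11 payments; the last is €210.47.
Total paid = 10·€325.00 + €210.47 = €3,460.47.
Total interest = total paid − principal = €3,460.47 − €3,230.00 = €230.47.

€230.47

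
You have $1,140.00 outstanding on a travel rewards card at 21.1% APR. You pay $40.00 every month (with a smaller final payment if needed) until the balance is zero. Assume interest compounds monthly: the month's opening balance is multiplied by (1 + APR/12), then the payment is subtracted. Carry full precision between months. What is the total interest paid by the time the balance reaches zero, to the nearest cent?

Monthly rate r = 21.1%/12 = 1.75833% = 0.0175833.
Payoff takes n = ⌈−ln(1 − rB₀/P)/ln(1+r)⌉ = ⌈39.895⌉ = 40 payments; the last is $35.85.
Total paid = 39·$40.00 + $35.85 = $1,595.85.
Total interest = total paid − principal = $1,595.85 − $1,140.00 = $455.85.

$455.85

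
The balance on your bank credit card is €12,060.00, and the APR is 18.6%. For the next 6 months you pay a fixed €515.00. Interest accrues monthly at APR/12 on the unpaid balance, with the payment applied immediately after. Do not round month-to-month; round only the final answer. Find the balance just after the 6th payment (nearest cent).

€10,013.71

Monthly rate r = 18.6%/12 = 1.55% = 0.0155.
Each month: B ← B·(1+r) − €515.00.
Month 1: interest €186.93; balance after payment €11,731.93.
Month 2: interest €181.84; balance after payment €11,398.77.
Month 3: interest €176.68; balance after payment €11,060.46.
Month 4: interest €171.44; balance after payment €10,716.89.
Month 5: interest €166.11; balance after payment €10,368.00.
Month 6: interest €160.70; balance after payment €10,013.71.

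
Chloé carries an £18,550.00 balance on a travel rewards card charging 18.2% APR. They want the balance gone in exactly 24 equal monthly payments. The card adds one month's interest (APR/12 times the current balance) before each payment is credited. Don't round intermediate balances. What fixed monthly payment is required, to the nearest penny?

Monthly rate r = 18.2%/12 = 1.51667% = 0.0151667.
Level-payment amortization: P = B₀·r / (1 − (1+r)^(−n)) = 18550.00·0.0151667 / (1 − 1.01517^(−24)).
Denominator 1 − (1+r)^(−24) = 0.303207253.
P = 281.342 / 0.303207253 ≈ 927.89.

£927.89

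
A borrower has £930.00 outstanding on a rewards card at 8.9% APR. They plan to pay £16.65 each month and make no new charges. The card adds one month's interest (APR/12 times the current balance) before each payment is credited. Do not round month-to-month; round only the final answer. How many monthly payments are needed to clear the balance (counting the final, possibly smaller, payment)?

73 months

Monthly rate r = 8.9%/12 = 0.741667% = 0.00741667.
Recurrence: B ← B·(1+r) − £16.65.
Month 1: interest £6.90; balance after payment £920.25.
Month 2: interest £6.83; balance after payment £910.42.
Closed form: n = −ln(1 − rB₀/P)/ln(1+r) = −ln(0.58574)/ln(1.00742) ≈ 72.387, so the balance reaches zero during payment 73.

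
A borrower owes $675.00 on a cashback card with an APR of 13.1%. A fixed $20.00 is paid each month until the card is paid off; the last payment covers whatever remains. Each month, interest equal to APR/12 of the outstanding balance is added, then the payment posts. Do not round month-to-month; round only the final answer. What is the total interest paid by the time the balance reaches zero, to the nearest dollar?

Monthly rate r = 13.1%/12 = 1.09167% = 0.0109167.
Payoff takes n = ⌈−ln(1 − rB₀/P)/ln(1+r)⌉ = ⌈42.326⌉ = 43 payments; the last is $6.55.
Total paid = 42·$20.00 + $6.55 = $846.55.
Total interest = total paid − principal = $846.55 − $675.00 = $171.55.

$172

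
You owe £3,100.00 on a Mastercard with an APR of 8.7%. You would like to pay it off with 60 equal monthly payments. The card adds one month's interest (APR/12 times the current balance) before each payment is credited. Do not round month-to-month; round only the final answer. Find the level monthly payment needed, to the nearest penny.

£63.90

Monthly rate r = 8.7%/12 = 0.725% = 0.00725.
Level-payment amortization: P = B₀·r / (1 − (1+r)^(−n)) = 3100.00·0.00725 / (1 − 1.00725^(−60)).
Denominator 1 − (1+r)^(−60) = 0.351718787.
P = 22.475 / 0.351718787 ≈ 63.90.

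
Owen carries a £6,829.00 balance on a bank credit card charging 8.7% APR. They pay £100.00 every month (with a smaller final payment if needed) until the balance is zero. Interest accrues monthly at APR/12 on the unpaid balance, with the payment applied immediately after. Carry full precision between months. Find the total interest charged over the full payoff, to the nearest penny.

£2,631.42

Monthly rate r = 8.7%/12 = 0.725% = 0.00725.
Payoff takes n = ⌈−ln(1 − rB₀/P)/ln(1+r)⌉ = ⌈94.603⌉ = 95 payments; the last is £60.42.
Total paid = 94·£100.00 + £60.42 = £9,460.42.
Total interest = total paid − principal = £9,460.42 − £6,829.00 = £2,631.42.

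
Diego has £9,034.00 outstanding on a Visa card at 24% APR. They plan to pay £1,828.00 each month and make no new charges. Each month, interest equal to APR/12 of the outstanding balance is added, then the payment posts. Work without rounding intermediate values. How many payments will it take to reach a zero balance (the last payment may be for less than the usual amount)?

6 months

Monthly rate r = 24%/12 = 2% = 0.02.
Recurrence: B ← B·(1+r) − £1,828.00.
Month 1: interest £180.68; balance after payment £7,386.68.
Month 2: interest £147.73; balance after payment £5,706.41.
Month 3: interest £114.13; balance after payment £3,992.54.
Month 4: interest £79.85; balance after payment £2,244.39.
Month 5: interest £44.89; balance after payment £461.28.
Month 6: interest £9.23; balance after payment £0.00.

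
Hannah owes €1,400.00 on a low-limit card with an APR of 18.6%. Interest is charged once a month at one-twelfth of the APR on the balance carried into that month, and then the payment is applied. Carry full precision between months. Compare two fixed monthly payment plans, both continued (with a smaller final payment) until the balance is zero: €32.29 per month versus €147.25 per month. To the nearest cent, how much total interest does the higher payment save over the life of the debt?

Monthly rate r = 18.6%/12 = 1.55% = 0.0155.
At €32.29/mo: n = ⌈−ln(1 − rB₀/P)/ln(1+r)⌉ = 73 payments (last €15.61); total interest = total paid − €1,400.00 = €940.49.
At €147.25/mo: 11 payments (last €54.03); total interest €126.53.
Interest saved = €940.49 − €126.53 = €813.96.

€813.96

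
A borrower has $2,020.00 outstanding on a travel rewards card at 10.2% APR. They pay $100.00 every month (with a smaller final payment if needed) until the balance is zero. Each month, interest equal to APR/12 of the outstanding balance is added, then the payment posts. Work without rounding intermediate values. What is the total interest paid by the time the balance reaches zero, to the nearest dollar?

Monthly rate r = 10.2%/12 = 0.85% = 0.0085.
Payoff takes n = ⌈−ln(1 − rB₀/P)/ln(1+r)⌉ = ⌈22.256⌉ = 23 payments; the last is $25.72.
Total paid = 22·$100.00 + $25.72 = $2,225.72.
Total interest = total paid − principal = $2,225.72 − $2,020.00 = $205.72.

$206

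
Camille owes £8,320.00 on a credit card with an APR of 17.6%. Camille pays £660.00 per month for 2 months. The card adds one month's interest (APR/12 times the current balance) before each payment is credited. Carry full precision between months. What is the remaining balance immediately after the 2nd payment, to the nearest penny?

Monthly rate r = 17.6%/12 = 1.46667% = 0.0146667.
Each month: B ← B·(1+r) − £660.00.
Month 1: interest £122.03; balance after payment £7,782.03.
Month 2: interest £114.14; balance after payment £7,236.16.

£7,236.16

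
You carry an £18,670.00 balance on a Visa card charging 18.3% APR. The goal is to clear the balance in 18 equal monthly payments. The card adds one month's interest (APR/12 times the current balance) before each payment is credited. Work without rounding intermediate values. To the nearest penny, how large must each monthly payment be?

Monthly rate r = 18.3%/12 = 1.525% = 0.01525.
Level-payment amortization: P = B₀·r / (1 − (1+r)^(−n)) = 18670.00·0.01525 / (1 − 1.01525^(−18)).
Denominator 1 − (1+r)^(−18) = 0.238471725.
P = 284.718 / 0.238471725 ≈ 1193.93.

£1,193.93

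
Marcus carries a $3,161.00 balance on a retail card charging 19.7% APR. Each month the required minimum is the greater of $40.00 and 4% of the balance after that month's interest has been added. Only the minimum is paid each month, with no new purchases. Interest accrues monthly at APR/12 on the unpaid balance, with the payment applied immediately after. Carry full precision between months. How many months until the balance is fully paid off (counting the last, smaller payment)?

80 months

Monthly rate r = 19.7%/12 = 1.64167% = 0.0164167.
While 4% of the post-interest balance exceeds $40.00, each month B ← (B·(1+r))·(1 − 0.04), i.e. B shrinks by the factor (1+r)·0.96 = 0.97576.
This holds for months 1–48. Entering month 49 the balance is $973.39; 4% of the post-interest balance is now below $40.00, so the flat $40.00 minimum applies from here.
From month 49 a fixed $40.00 at rate r clears $973.39 in 32 more payments. Total: 48 + 32 = 80 months.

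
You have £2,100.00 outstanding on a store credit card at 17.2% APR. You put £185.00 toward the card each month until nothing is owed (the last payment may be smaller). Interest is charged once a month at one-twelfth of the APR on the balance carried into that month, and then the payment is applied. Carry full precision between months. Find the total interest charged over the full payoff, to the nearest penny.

Monthly rate r = 17.2%/12 = 1.43333% = 0.0143333.
Payoff takes n = ⌈−ln(1 − rB₀/P)/ln(1+r)⌉ = ⌈12.478⌉ = 13 payments; the last is £88.69.
Total paid = 12·£185.00 + £88.69 = £2,308.69.
Total interest = total paid − principal = £2,308.69 − £2,100.00 = £208.69.

£208.69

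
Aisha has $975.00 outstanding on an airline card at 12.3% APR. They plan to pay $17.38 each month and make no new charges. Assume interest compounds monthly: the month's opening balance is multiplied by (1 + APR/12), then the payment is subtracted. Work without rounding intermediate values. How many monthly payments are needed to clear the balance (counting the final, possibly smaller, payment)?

Monthly rate r = 12.3%/12 = 1.025% = 0.01025.
Recurrence: B ← B·(1+r) − $17.38.
Month 1: interest $9.99; balance after payment $967.61.
Month 2: interest $9.92; balance after payment $960.15.
Closed form: n = −ln(1 − rB₀/P)/ln(1+r) = −ln(0.42499)/ln(1.01025) ≈ 83.910, so the balance reaches zero during payment 84.

84 months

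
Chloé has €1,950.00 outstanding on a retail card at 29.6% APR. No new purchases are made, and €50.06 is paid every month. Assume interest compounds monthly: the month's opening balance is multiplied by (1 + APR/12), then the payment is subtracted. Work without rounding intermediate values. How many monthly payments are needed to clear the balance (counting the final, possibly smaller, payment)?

133 months

Monthly rate r = 29.6%/12 = 2.46667% = 0.0246667.
Recurrence: B ← B·(1+r) − €50.06.
Month 1: interest €48.10; balance after payment €1,948.04.
Month 2: interest €48.05; balance after payment €1,946.03.
Closed form: n = −ln(1 − rB₀/P)/ln(1+r) = −ln(0.039153)/ln(1.02467) ≈ 132.976, so the balance reaches zero during payment 133.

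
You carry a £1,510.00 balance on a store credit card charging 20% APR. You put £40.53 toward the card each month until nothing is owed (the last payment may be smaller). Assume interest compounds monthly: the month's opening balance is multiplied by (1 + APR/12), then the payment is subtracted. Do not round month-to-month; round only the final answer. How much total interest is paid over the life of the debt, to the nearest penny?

£868.66

Monthly rate r = 20%/12 = 1.66667% = 0.0166667.
Payoff takes n = ⌈−ln(1 − rB₀/P)/ln(1+r)⌉ = ⌈58.687⌉ = 59 payments; the last is £27.92.
Total paid = 58·£40.53 + £27.92 = £2,378.66.
Total interest = total paid − principal = £2,378.66 − £1,510.00 = £868.66.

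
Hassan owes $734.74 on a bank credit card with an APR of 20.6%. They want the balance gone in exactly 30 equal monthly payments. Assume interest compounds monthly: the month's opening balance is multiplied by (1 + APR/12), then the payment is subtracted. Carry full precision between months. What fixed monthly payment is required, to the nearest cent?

$31.54

Monthly rate r = 20.6%/12 = 1.71667% = 0.0171667.
Level-payment amortization: P = B₀·r / (1 − (1+r)^(−n)) = 734.74·0.0171667 / (1 − 1.01717^(−30)).
Denominator 1 − (1+r)^(−30) = 0.399882332.
P = 12.613 / 0.399882332 ≈ 31.54.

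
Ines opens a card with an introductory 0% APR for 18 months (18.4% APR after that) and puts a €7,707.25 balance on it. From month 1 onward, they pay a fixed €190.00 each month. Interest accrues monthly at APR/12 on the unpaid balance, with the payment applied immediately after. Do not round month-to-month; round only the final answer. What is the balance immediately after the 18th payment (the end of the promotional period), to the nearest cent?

€4,287.25

Promo months 1–18 at r₀ = 0%/12 = 0; months 19+ at r₁ = 18.4%/12 = 0.0153333.
After month 18 (no interest yet): B = €7,707.25 − 18·€190.00 = €4,287.25.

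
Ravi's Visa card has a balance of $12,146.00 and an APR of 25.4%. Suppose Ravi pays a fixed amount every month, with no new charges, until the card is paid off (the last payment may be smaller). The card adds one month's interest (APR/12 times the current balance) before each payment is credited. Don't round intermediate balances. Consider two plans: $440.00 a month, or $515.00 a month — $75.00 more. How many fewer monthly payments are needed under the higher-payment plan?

8 fewer payments

Monthly rate r = 25.4%/12 = 2.11667% = 0.0211667.
At $440.00/mo: n = ⌈−ln(1 − rB₀/P)/ln(1+r)⌉ = 42 payments (last $399.64); total interest = total paid − $12,146.00 = $6,293.64.
At $515.00/mo: 34 payments (last $8.63); total interest $4,857.63.
Payments saved = 42 − 34 = 8.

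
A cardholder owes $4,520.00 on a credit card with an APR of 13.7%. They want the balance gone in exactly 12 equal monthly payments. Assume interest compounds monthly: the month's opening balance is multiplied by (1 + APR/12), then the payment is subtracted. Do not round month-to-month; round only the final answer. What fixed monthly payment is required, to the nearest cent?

$405.20

Monthly rate r = 13.7%/12 = 1.14167% = 0.0114167.
Level-payment amortization: P = B₀·r / (1 − (1+r)^(−n)) = 4520.00·0.0114167 / (1 − 1.01142^(−12)).
Denominator 1 − (1+r)^(−12) = 0.12735274.
P = 51.6033 / 0.12735274 ≈ 405.20.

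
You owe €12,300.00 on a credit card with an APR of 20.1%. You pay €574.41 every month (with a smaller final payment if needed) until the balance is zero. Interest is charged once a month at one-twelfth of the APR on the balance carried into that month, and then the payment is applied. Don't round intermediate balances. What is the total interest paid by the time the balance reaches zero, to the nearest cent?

Monthly rate r = 20.1%/12 = 1.675% = 0.01675.
Payoff takes n = ⌈−ln(1 − rB₀/P)/ln(1+r)⌉ = ⌈26.742⌉ = 27 payments; the last is €427.00.
Total paid = 26·€574.41 + €427.00 = €15,361.66.
Total interest = total paid − principal = €15,361.66 − €12,300.00 = €3,061.66.

€3,061.66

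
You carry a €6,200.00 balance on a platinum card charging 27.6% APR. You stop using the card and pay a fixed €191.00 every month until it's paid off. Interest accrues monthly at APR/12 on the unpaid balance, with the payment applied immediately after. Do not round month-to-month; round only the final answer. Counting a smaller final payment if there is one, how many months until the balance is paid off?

Monthly rate r = 27.6%/12 = 2.3% = 0.023.
Recurrence: B ← B·(1+r) − €191.00.
Month 1: interest €142.60; balance after payment €6,151.60.
Month 2: interest €141.49; balance after payment €6,102.09.
Closed form: n = −ln(1 − rB₀/P)/ln(1+r) = −ln(0.2534)/ln(1.023) ≈ 60.370, so the balance reaches zero during payment 61.

61 months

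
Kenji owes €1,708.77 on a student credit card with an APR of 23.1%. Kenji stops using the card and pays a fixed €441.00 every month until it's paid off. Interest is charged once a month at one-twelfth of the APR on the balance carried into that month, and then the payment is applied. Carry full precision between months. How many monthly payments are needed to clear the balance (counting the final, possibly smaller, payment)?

5 payments

Monthly rate r = 23.1%/12 = 1.925% = 0.01925.
Recurrence: B ← B·(1+r) − €441.00.
Month 1: interest €32.89; balance after payment €1,300.66.
Month 2: interest €25.04; balance after payment €884.70.
Month 3: interest €17.03; balance after payment €460.73.
Month 4: interest €8.87; balance after payment €28.60.
Month 5: interest €0.55; balance after payment €0.00.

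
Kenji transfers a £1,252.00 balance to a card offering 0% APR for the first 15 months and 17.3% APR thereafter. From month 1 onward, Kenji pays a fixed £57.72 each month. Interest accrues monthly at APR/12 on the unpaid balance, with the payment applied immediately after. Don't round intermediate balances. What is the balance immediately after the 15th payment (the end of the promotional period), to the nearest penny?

£386.20

Promo months 1–15 at r₀ = 0%/12 = 0; months 16+ at r₁ = 17.3%/12 = 0.0144167.
After month 15 (no interest yet): B = £1,252.00 − 15·£57.72 = £386.20.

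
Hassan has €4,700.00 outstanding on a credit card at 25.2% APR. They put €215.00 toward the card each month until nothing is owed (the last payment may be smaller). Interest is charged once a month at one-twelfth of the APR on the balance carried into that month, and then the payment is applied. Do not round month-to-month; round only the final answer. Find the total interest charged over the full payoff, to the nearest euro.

Monthly rate r = 25.2%/12 = 2.1% = 0.021.
Payoff takes n = ⌈−ln(1 − rB₀/P)/ln(1+r)⌉ = ⌈29.566⌉ = 30 payments; the last is €122.33.
Total paid = 29·€215.00 + €122.33 = €6,357.33.
Total interest = total paid − principal = €6,357.33 − €4,700.00 = €1,657.33.

€1,657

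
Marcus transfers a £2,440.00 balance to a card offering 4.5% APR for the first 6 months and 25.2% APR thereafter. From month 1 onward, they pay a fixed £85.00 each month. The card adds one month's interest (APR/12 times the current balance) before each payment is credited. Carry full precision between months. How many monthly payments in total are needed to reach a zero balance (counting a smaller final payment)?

39 payments

Promo months 1–6 at r₀ = 4.5%/12 = 0.00375; months 7+ at r₁ = 25.2%/12 = 0.021.
After month 6: iterate B ← B·(1+r₀) − £85.00 for 6 months → £1,980.61.
Then at r₁ with £85.00/mo: n₂ = −ln(1 − r₁·B/P)/ln(1+r₁) ≈ 32.34 → 33 more payments.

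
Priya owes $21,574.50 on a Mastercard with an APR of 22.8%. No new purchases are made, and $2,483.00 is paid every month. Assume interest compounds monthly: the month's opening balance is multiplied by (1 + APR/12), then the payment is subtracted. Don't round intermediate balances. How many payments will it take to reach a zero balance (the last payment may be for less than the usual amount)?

Monthly rate r = 22.8%/12 = 1.9% = 0.019.
Recurrence: B ← B·(1+r) − $2,483.00.
Month 1: interest $409.92; balance after payment $19,501.42.
Month 2: interest $370.53; balance after payment $17,388.94.
Closed form: n = −ln(1 − rB₀/P)/ln(1+r) = −ln(0.83491)/ln(1.019) ≈ 9.586, so the balance reaches zero during payment 10.

10 months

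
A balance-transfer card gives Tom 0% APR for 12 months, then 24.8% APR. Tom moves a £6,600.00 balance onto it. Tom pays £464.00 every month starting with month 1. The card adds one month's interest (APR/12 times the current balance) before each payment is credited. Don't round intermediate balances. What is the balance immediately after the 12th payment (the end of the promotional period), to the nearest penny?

Promo months 1–12 at r₀ = 0%/12 = 0; months 13+ at r₁ = 24.8%/12 = 0.0206667.
After month 12 (no interest yet): B = £6,600.00 − 12·£464.00 = £1,032.00.

£1,032.00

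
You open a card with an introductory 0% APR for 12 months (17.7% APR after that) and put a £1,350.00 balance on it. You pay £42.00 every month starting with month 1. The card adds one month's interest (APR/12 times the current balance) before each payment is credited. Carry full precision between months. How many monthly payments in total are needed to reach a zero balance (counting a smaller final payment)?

Promo months 1–12 at r₀ = 0%/12 = 0; months 13+ at r₁ = 17.7%/12 = 0.01475.
After month 12 (no interest yet): B = £1,350.00 − 12·£42.00 = £846.00.
Then at r₁ with £42.00/mo: n₂ = −ln(1 − r₁·B/P)/ln(1+r₁) ≈ 24.08 → 25 more payments.

37 payments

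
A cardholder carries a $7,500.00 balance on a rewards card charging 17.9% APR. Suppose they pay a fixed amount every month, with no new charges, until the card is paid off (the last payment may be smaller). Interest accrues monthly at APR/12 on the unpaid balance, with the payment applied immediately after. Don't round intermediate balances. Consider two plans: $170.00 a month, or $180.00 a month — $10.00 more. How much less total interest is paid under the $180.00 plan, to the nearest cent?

$510.19

Monthly rate r = 17.9%/12 = 1.49167% = 0.0149167.
At $170.00/mo: n = ⌈−ln(1 − rB₀/P)/ln(1+r)⌉ = 73 payments (last $82.22); total interest = total paid − $7,500.00 = $4,822.22.
At $180.00/mo: 66 payments (last $112.03); total interest $4,312.03.
Interest saved = $4,822.22 − $4,312.03 = $510.19.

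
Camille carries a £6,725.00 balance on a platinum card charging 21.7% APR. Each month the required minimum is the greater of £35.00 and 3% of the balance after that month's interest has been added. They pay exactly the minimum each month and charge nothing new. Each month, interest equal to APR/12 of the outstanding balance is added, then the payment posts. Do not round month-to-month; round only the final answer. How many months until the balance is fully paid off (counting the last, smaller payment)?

Monthly rate r = 21.7%/12 = 1.80833% = 0.0180833.
While 3% of the post-interest balance exceeds £35.00, each month B ← (B·(1+r))·(1 − 0.03), i.e. B shrinks by the factor (1+r)·0.97 = 0.98754.
This holds for months 1–142. Entering month 143 the balance is £1,133.73; 3% of the post-interest balance is now below £35.00, so the flat £35.00 minimum applies from here.
From month 143 a fixed £35.00 at rate r clears £1,133.73 in 50 more payments. Total: 142 + 50 = 192 months.

192 months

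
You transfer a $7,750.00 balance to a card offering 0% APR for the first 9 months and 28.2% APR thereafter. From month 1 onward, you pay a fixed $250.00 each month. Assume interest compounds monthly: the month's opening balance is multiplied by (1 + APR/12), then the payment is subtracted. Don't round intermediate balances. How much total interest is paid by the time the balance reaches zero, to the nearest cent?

$2,333.16

Promo months 1–9 at r₀ = 0%/12 = 0; months 10+ at r₁ = 28.2%/12 = 0.0235.
After month 9 (no interest yet): B = $7,750.00 − 9·$250.00 = $5,500.00.
Then at r₁ with $250.00/mo: n₂ = −ln(1 − r₁·B/P)/ln(1+r₁) ≈ 31.33 → 32 more payments.
Total paid = 40·$250.00 + $83.16 = $10,083.16; interest = $10,083.16 − $7,750.00 = $2,333.16.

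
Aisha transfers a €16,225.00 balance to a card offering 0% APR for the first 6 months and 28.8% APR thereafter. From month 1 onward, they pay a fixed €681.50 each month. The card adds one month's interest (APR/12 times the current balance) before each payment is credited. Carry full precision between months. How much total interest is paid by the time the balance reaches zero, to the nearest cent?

€3,887.19

Promo months 1–6 at r₀ = 0%/12 = 0; months 7+ at r₁ = 28.8%/12 = 0.024.
After month 6 (no interest yet): B = €16,225.00 − 6·€681.50 = €12,136.00.
Then at r₁ with €681.50/mo: n₂ = −ln(1 − r₁·B/P)/ln(1+r₁) ≈ 23.51 → 24 more payments.
Total paid = 29·€681.50 + €348.69 = €20,112.19; interest = €20,112.19 − €16,225.00 = €3,887.19.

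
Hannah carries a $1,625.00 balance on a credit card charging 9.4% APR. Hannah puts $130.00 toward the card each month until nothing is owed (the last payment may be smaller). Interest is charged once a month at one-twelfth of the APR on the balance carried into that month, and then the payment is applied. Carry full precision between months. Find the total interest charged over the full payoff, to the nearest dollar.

$92

Monthly rate r = 9.4%/12 = 0.783333% = 0.00783333.
Payoff takes n = ⌈−ln(1 − rB₀/P)/ln(1+r)⌉ = ⌈13.207⌉ = 14 payments; the last is $26.94.
Total paid = 13·$130.00 + $26.94 = $1,716.94.
Total interest = total paid − principal = $1,716.94 − $1,625.00 = $91.94.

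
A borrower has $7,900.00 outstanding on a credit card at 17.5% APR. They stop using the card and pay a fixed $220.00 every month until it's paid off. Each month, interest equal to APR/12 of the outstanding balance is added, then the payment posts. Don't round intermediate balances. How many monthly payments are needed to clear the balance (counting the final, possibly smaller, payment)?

Monthly rate r = 17.5%/12 = 1.45833% = 0.0145833.
Recurrence: B ← B·(1+r) − $220.00.
Month 1: interest $115.21; balance after payment $7,795.21.
Month 2: interest $113.68; balance after payment $7,688.89.
Closed form: n = −ln(1 − rB₀/P)/ln(1+r) = −ln(0.47633)/ln(1.01458) ≈ 51.226, so the balance reaches zero during payment 52.

52 payments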